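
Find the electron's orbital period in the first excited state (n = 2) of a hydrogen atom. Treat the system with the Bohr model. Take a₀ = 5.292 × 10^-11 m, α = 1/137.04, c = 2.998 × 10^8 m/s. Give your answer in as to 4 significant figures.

r = n²a₀/Z = 2²·5.292 × 10^-11/1 = 2.117 × 10^-10 m
v = Zαc/n = 1·0.007297·2.998 × 10^8/2 = 1.094 × 10^6 m/s
T = 2πr/v = 1.216 × 10^-15 s = 1216 as

1216 as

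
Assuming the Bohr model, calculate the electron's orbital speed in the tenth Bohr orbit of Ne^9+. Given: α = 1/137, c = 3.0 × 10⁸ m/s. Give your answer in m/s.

v_n = Zαc/n = 10 × 0.0073 × 3.0 × 10⁸ / 10
    = 2.2 × 10⁶ m/s

2.2 × 10⁶ m/s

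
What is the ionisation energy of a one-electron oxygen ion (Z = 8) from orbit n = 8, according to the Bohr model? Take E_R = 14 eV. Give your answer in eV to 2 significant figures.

14 eV

E_n = −E_R·Z²/n² = −14 × 8²/8² eV = -14 eV
Ionisation energy = −E_n = 14 eV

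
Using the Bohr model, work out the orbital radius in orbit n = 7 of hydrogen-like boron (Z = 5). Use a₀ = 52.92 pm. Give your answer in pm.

518.6 pm

r_n = n²a₀/Z = 7² × 52.92 / 5
    = 49 × 52.92 / 5 = 518.6 pm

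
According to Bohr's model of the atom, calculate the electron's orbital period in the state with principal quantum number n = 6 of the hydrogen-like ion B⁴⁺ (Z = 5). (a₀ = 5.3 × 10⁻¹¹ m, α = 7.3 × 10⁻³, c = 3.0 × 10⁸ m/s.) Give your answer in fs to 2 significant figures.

1.3 fs

r = n²a₀/Z = 6²·5.3 × 10⁻¹¹/5 = 3.8 × 10⁻¹⁰ m
v = Zαc/n = 5·0.0073·3.0 × 10⁸/6 = 1.8 × 10⁶ m/s
T = 2πr/v = 1.3 × 10⁻¹⁵ s = 1.3 fs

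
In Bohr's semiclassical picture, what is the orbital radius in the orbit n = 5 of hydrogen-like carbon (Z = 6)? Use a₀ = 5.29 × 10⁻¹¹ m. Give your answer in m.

r_n = n²a₀/Z = 5² × 5.29 × 10⁻¹¹ / 6
    = 25 × 5.29 × 10⁻¹¹ / 6 = 2.20 × 10⁻¹⁰ m

2.20 × 10⁻¹⁰ m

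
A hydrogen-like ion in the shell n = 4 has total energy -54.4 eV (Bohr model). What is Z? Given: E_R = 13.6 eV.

E_n = −E_R Z²/n² ⇒ Z² = −E_n n²/E_R = 54.4 × 4² / 13.6 ≈ 64.00
Z = 8

8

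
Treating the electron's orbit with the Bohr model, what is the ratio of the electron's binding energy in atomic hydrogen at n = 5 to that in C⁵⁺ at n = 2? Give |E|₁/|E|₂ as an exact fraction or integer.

1/225

|E| ∝ Z^2 · n^-2
|E|₁/|E|₂ = (1/6)^2 · (5/2)^-2 = 1/225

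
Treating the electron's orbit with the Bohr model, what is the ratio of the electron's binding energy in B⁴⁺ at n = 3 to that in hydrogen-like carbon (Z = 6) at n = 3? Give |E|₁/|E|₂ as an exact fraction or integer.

|E| ∝ Z^2 · n^-2
|E|₁/|E|₂ = (5/6)^2 · (3/3)^-2 = 25/36

25/36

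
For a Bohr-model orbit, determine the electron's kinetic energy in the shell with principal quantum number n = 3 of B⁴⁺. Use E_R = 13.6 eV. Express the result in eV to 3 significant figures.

For a Coulomb orbit the virial theorem gives K = −E_n.
E_n = −E_R·Z²/n², so K = E_R·Z²/n² = 13.6 × 5²/3² = 37.8 eV

37.8 eV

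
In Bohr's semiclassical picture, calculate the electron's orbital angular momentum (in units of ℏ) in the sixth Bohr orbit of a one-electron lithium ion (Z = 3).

6

L_n = nℏ, so L/ℏ = n = 6.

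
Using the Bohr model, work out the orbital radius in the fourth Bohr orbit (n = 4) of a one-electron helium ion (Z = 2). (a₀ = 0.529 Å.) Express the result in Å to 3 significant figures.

4.23 Å

r_n = n²a₀/Z = 4² × 0.529 / 2
    = 16 × 0.529 / 2 = 4.23 Å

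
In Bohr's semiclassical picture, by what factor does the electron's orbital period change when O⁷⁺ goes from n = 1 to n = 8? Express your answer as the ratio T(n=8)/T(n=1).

T ∝ Z^-2 · n^3; with Z fixed, T ∝ n^3.
T(n=8)/T(n=1) = (8/1)^3 = 512

512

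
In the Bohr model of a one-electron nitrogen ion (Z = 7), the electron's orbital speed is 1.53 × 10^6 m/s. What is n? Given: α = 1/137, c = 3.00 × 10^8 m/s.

v_n = Zαc/n ⇒ n = Zαc/v = 7 × 0.00730 × 3.00 × 10^8 / 1.53 × 10^6 ≈ 10.02
n = 10

10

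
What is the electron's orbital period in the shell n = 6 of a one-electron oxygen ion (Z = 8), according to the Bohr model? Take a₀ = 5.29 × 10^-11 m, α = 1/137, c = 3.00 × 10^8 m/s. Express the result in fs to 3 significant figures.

0.512 fs

r = n²a₀/Z = 6²·5.29 × 10^-11/8 = 2.38 × 10^-10 m
v = Zαc/n = 8·0.00730·3.00 × 10^8/6 = 2.92 × 10^6 m/s
T = 2πr/v = 5.12 × 10^-16 s = 0.512 fs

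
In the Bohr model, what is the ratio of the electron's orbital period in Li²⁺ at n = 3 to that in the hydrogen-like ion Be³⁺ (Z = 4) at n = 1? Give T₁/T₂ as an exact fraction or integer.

T ∝ Z^-2 · n^3
T₁/T₂ = (3/4)^-2 · (3/1)^3 = 48

48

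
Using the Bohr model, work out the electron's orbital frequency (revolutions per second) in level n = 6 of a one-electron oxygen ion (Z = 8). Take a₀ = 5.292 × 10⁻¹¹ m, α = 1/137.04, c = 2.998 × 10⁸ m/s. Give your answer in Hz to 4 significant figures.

r = n²a₀/Z = 2.381 × 10⁻¹⁰ m, v = Zαc/n = 2.917 × 10⁶ m/s
f = v/(2πr) = 1.949 × 10¹⁵ Hz

1.949 × 10¹⁵ Hz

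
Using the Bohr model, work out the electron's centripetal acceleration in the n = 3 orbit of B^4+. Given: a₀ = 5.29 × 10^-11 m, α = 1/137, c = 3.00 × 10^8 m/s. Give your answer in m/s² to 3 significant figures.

1.40 × 10^23 m/s²

r = n²a₀/Z = 9.52 × 10^-11 m, v = Zαc/n = 3.65 × 10^6 m/s
a = v²/r = (3.65 × 10^6)² / 9.52 × 10^-11 = 1.40 × 10^23 m/s²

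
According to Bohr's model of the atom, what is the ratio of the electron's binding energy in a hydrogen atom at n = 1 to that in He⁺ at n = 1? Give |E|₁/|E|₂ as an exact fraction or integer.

|E| ∝ Z^2 · n^-2
|E|₁/|E|₂ = (1/2)^2 · (1/1)^-2 = 1/4

1/4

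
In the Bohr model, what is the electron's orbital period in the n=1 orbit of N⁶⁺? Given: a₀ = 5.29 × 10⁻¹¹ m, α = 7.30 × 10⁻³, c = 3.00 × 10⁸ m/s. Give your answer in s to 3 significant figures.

3.10 × 10⁻¹⁸ s

r = n²a₀/Z = 1²·5.29 × 10⁻¹¹/7 = 7.56 × 10⁻¹² m
v = Zαc/n = 7·0.00730·3.00 × 10⁸/1 = 1.53 × 10⁷ m/s
T = 2πr/v = 3.10 × 10⁻¹⁸ s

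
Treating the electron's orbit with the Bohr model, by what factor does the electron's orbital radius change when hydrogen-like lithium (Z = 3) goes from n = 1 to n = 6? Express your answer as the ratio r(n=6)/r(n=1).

36

r ∝ Z^-1 · n^2; with Z fixed, r ∝ n^2.
r(n=6)/r(n=1) = (6/1)^2 = 36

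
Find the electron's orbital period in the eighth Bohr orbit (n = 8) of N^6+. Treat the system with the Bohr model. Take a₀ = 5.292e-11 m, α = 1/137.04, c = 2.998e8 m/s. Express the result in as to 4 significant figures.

1588 as

r = n²a₀/Z = 8²·5.292e-11/7 = 4.838e-10 m
v = Zαc/n = 7·0.007297·2.998e8/8 = 1.914e6 m/s
T = 2πr/v = 1.588e-15 s = 1588 as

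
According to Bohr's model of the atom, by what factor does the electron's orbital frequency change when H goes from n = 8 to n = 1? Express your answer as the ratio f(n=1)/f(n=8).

512

f ∝ Z^2 · n^-3; with Z fixed, f ∝ n^-3.
f(n=1)/f(n=8) = (1/8)^-3 = 512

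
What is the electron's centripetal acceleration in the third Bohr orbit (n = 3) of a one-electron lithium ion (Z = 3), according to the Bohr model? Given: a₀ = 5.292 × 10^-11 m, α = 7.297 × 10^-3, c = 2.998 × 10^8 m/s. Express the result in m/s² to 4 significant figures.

r = n²a₀/Z = 1.588 × 10^-10 m, v = Zαc/n = 2.188 × 10^6 m/s
a = v²/r = (2.188 × 10^6)² / 1.588 × 10^-10 = 3.014 × 10^22 m/s²

3.014 × 10^22 m/s²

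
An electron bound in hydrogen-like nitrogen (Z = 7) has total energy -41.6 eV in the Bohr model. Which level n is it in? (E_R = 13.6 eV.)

4

E_n = −E_R Z²/n² ⇒ n² = E_R Z²/(−E_n) = 13.6 × 7² / 41.6 ≈ 16.02
n = 4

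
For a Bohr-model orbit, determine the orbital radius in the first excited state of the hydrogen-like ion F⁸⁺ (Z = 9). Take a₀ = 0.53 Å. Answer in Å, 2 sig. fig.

r_n = n²a₀/Z = 2² × 0.53 / 9
    = 4 × 0.53 / 9 = 0.24 Å

0.24 Å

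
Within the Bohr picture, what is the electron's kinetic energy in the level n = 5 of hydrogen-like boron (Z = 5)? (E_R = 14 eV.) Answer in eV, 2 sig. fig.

14 eV

For a Coulomb orbit the virial theorem gives K = −E_n.
E_n = −E_R·Z²/n², so K = E_R·Z²/n² = 14 × 5²/5² = 14 eV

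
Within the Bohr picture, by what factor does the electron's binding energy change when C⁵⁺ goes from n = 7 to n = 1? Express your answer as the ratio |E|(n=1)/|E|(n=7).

|E| ∝ Z^2 · n^-2; with Z fixed, |E| ∝ n^-2.
|E|(n=1)/|E|(n=7) = (1/7)^-2 = 49

49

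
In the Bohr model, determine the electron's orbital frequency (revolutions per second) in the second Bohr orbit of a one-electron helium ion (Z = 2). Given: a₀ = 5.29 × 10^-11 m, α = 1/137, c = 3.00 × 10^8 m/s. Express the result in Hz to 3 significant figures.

3.29 × 10^15 Hz

r = n²a₀/Z = 1.06 × 10^-10 m, v = Zαc/n = 2.19 × 10^6 m/s
f = v/(2πr) = 3.29 × 10^15 Hz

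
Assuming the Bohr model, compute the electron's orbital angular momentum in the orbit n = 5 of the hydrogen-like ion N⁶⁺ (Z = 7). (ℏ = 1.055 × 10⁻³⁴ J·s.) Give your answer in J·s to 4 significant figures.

L_n = nℏ = 5 × 1.055 × 10⁻³⁴ = 5.275 × 10⁻³⁴ J·s

5.275 × 10⁻³⁴ J·s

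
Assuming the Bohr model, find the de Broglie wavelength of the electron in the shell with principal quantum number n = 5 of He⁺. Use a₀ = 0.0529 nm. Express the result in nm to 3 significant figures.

The Bohr quantisation condition is nλ = 2πr_n.
r_n = n²a₀/Z = 0.661 nm
λ = 2πr_n/n = 2π·0.661/5 = 0.831 nm

0.831 nm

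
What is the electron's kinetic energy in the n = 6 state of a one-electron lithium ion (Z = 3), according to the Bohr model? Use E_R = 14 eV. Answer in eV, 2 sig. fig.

3.5 eV

For a Coulomb orbit the virial theorem gives K = −E_n.
E_n = −E_R·Z²/n², so K = E_R·Z²/n² = 14 × 3²/6² = 3.5 eV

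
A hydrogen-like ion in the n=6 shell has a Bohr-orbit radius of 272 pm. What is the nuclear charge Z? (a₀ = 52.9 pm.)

r_n = n²a₀/Z ⇒ Z = n²a₀/r = 6² × 52.9 / 272 ≈ 7.00
Z = 7

7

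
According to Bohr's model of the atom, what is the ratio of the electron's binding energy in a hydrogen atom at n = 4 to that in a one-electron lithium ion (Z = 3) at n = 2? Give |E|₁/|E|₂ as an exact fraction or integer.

1/36

|E| ∝ Z^2 · n^-2
|E|₁/|E|₂ = (1/3)^2 · (4/2)^-2 = 1/36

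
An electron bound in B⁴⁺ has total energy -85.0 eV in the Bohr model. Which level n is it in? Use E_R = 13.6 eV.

2

E_n = −E_R Z²/n² ⇒ n² = E_R Z²/(−E_n) = 13.6 × 5² / 85.0 ≈ 4.00
n = 2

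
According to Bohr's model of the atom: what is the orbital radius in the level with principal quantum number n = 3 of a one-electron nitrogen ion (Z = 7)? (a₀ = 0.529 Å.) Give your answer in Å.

r_n = n²a₀/Z = 3² × 0.529 / 7
    = 9 × 0.529 / 7 = 0.680 Å

0.680 Å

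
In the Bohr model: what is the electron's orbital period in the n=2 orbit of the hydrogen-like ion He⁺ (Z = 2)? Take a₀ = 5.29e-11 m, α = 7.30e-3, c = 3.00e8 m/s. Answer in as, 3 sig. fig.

304 as

r = n²a₀/Z = 2²·5.29e-11/2 = 1.06e-10 m
v = Zαc/n = 2·0.00730·3.00e8/2 = 2.19e6 m/s
T = 2πr/v = 3.04e-16 s = 304 as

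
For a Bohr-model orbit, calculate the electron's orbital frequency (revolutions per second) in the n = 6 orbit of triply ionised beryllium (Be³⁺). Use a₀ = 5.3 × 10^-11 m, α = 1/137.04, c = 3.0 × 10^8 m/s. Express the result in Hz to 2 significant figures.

4.9 × 10^14 Hz

r = n²a₀/Z = 4.8 × 10^-10 m, v = Zαc/n = 1.5 × 10^6 m/s
f = v/(2πr) = 4.9 × 10^14 Hz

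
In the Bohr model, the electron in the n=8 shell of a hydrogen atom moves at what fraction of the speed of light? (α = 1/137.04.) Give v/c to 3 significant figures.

0.000912

v_n = Zαc/n, so v/c = Zα/n = 1 × 0.00730 / 8 = 0.000912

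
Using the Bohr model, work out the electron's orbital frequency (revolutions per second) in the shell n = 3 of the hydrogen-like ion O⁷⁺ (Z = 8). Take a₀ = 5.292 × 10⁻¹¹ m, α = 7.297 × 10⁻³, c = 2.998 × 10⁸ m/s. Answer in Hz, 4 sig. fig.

r = n²a₀/Z = 5.954 × 10⁻¹¹ m, v = Zαc/n = 5.834 × 10⁶ m/s
f = v/(2πr) = 1.560 × 10¹⁶ Hz

1.560 × 10¹⁶ Hz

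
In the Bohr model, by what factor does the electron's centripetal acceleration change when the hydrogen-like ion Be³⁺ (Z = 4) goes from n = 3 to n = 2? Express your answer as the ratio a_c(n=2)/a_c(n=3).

a_c ∝ Z^3 · n^-4; with Z fixed, a_c ∝ n^-4.
a_c(n=2)/a_c(n=3) = (2/3)^-4 = 81/16

81/16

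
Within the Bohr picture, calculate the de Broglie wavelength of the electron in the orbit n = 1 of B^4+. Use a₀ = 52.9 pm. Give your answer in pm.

66.5 pm

The Bohr quantisation condition is nλ = 2πr_n.
r_n = n²a₀/Z = 10.6 pm
λ = 2πr_n/n = 2π·10.6/1 = 66.5 pm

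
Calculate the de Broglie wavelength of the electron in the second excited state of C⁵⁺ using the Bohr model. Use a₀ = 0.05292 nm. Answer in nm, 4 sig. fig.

0.1663 nm

The Bohr quantisation condition is nλ = 2πr_n.
r_n = n²a₀/Z = 0.07938 nm
λ = 2πr_n/n = 2π·0.07938/3 = 0.1663 nm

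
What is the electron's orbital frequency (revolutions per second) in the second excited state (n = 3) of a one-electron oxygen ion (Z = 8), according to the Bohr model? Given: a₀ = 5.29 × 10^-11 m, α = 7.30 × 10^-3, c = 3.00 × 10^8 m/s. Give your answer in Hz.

1.56 × 10^16 Hz

r = n²a₀/Z = 5.95 × 10^-11 m, v = Zαc/n = 5.84 × 10^6 m/s
f = v/(2πr) = 1.56 × 10^16 Hz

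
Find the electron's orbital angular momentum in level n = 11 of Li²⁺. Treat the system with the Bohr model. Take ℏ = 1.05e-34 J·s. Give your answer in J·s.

L_n = nℏ = 11 × 1.05e-34 = 1.16e-33 J·s

1.16e-33 J·s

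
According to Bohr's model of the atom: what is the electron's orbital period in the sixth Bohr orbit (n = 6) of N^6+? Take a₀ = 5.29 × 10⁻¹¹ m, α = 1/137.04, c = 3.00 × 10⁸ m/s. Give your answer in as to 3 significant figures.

r = n²a₀/Z = 6²·5.29 × 10⁻¹¹/7 = 2.72 × 10⁻¹⁰ m
v = Zαc/n = 7·0.00730·3.00 × 10⁸/6 = 2.55 × 10⁶ m/s
T = 2πr/v = 6.69 × 10⁻¹⁶ s = 669 as

669 as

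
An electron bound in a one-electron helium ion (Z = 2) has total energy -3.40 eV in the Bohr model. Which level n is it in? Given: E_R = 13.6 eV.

E_n = −E_R Z²/n² ⇒ n² = E_R Z²/(−E_n) = 13.6 × 2² / 3.40 ≈ 16.00
n = 4

4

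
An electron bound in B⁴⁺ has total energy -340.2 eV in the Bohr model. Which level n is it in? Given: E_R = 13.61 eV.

1

E_n = −E_R Z²/n² ⇒ n² = E_R Z²/(−E_n) = 13.61 × 5² / 340.2 ≈ 1.00
n = 1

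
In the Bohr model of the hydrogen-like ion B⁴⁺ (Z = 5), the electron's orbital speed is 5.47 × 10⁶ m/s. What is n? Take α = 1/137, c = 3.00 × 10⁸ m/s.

v_n = Zαc/n ⇒ n = Zαc/v = 5 × 0.00730 × 3.00 × 10⁸ / 5.47 × 10⁶ ≈ 2.00
n = 2

2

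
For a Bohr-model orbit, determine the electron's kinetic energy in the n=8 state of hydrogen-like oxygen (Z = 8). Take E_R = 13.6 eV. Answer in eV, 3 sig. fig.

13.6 eV

For a Coulomb orbit the virial theorem gives K = −E_n.
E_n = −E_R·Z²/n², so K = E_R·Z²/n² = 13.6 × 8²/8² = 13.6 eV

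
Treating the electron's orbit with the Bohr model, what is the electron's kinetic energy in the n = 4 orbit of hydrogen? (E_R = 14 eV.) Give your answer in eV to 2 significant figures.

0.88 eV

For a Coulomb orbit the virial theorem gives K = −E_n.
E_n = −E_R·Z²/n², so K = E_R·Z²/n² = 14 × 1²/4² = 0.88 eV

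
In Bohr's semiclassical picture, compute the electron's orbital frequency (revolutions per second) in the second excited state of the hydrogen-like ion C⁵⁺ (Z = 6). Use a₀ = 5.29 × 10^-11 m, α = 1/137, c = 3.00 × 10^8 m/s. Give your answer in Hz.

r = n²a₀/Z = 7.94 × 10^-11 m, v = Zαc/n = 4.38 × 10^6 m/s
f = v/(2πr) = 8.78 × 10^15 Hz

8.78 × 10^15 Hz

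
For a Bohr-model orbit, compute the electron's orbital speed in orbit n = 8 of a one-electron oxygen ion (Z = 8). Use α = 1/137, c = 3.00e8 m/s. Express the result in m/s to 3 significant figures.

v_n = Zαc/n = 8 × 0.00730 × 3.00e8 / 8
    = 2.19e6 m/s

2.19e6 m/s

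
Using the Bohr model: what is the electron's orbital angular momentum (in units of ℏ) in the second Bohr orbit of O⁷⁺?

L_n = nℏ, so L/ℏ = n = 2.

2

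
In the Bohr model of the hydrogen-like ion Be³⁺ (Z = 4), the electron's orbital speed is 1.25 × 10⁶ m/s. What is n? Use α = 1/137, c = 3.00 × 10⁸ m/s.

7

v_n = Zαc/n ⇒ n = Zαc/v = 4 × 0.00730 × 3.00 × 10⁸ / 1.25 × 10⁶ ≈ 7.01
n = 7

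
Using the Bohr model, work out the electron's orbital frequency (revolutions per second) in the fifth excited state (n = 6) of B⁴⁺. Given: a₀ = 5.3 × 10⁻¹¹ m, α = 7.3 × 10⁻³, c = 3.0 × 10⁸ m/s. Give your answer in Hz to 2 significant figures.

r = n²a₀/Z = 3.8 × 10⁻¹⁰ m, v = Zαc/n = 1.8 × 10⁶ m/s
f = v/(2πr) = 7.6 × 10¹⁴ Hz

7.6 × 10¹⁴ Hz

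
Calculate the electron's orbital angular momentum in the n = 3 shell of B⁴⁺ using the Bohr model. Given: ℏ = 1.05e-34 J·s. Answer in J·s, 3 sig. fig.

L_n = nℏ = 3 × 1.05e-34 = 3.15e-34 J·s

3.15e-34 J·s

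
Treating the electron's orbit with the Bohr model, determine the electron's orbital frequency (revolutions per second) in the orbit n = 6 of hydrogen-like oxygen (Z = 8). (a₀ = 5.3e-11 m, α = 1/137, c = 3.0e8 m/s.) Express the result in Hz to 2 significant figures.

1.9e15 Hz

r = n²a₀/Z = 2.4e-10 m, v = Zαc/n = 2.9e6 m/s
f = v/(2πr) = 1.9e15 Hz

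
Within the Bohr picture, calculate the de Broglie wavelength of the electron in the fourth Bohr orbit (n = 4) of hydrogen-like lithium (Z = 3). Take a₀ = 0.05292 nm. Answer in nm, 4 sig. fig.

The Bohr quantisation condition is nλ = 2πr_n.
r_n = n²a₀/Z = 0.2822 nm
λ = 2πr_n/n = 2π·0.2822/4 = 0.4433 nm

0.4433 nm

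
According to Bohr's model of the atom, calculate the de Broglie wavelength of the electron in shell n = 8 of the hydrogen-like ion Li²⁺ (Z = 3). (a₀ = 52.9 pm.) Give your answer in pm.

The Bohr quantisation condition is nλ = 2πr_n.
r_n = n²a₀/Z = 1130 pm
λ = 2πr_n/n = 2π·1130/8 = 886 pm

886 pm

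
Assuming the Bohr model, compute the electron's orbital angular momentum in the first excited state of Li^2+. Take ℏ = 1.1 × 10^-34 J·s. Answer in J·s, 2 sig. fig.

2.2 × 10^-34 J·s

L_n = nℏ = 2 × 1.1 × 10^-34 = 2.2 × 10^-34 J·s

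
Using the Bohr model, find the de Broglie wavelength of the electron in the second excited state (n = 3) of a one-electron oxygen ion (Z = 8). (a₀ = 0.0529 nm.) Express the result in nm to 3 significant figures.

The Bohr quantisation condition is nλ = 2πr_n.
r_n = n²a₀/Z = 0.0595 nm
λ = 2πr_n/n = 2π·0.0595/3 = 0.125 nm

0.125 nm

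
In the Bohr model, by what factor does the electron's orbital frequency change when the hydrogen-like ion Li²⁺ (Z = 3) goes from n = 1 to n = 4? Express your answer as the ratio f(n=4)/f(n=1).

1/64

f ∝ Z^2 · n^-3; with Z fixed, f ∝ n^-3.
f(n=4)/f(n=1) = (4/1)^-3 = 1/64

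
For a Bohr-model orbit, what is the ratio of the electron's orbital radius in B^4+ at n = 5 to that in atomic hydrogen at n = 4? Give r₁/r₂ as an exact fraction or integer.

r ∝ Z^-1 · n^2
r₁/r₂ = (5/1)^-1 · (5/4)^2 = 5/16

5/16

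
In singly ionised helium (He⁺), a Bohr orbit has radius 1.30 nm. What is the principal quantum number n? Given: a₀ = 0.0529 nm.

r_n = n²a₀/Z ⇒ n² = rZ/a₀ = 1.30 × 2 / 0.0529 ≈ 49.15
n = 7

7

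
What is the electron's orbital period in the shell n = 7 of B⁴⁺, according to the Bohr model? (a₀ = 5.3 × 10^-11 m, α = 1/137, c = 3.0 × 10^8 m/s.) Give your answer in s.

r = n²a₀/Z = 7²·5.3 × 10^-11/5 = 5.2 × 10^-10 m
v = Zαc/n = 5·0.0073·3.0 × 10^8/7 = 1.6 × 10^6 m/s
T = 2πr/v = 2.1 × 10^-15 s

2.1 × 10^-15 s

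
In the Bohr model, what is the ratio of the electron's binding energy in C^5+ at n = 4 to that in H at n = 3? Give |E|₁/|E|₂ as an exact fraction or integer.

|E| ∝ Z^2 · n^-2
|E|₁/|E|₂ = (6/1)^2 · (4/3)^-2 = 81/4

81/4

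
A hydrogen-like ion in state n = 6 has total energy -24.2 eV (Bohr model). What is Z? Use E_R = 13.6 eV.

E_n = −E_R Z²/n² ⇒ Z² = −E_n n²/E_R = 24.2 × 6² / 13.6 ≈ 64.06
Z = 8

8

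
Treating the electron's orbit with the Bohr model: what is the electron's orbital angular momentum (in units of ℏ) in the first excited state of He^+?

L_n = nℏ, so L/ℏ = n = 2.

2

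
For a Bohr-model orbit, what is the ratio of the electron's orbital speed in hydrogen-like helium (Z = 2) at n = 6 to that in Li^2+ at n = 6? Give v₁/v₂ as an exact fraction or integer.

2/3

v ∝ Z^1 · n^-1
v₁/v₂ = (2/3)^1 · (6/6)^-1 = 2/3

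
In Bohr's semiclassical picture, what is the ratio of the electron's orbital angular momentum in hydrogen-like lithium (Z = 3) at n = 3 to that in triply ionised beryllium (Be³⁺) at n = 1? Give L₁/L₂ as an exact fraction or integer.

L = nℏ is independent of Z.
L₁/L₂ = n₁/n₂ = 3/1 = 3

3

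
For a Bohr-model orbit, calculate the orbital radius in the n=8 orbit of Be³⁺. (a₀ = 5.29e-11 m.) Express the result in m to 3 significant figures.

r_n = n²a₀/Z = 8² × 5.29e-11 / 4
    = 64 × 5.29e-11 / 4 = 8.46e-10 m

8.46e-10 m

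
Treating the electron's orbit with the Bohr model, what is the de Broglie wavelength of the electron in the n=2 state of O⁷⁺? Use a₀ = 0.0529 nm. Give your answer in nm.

The Bohr quantisation condition is nλ = 2πr_n.
r_n = n²a₀/Z = 0.0265 nm
λ = 2πr_n/n = 2π·0.0265/2 = 0.0831 nm

0.0831 nm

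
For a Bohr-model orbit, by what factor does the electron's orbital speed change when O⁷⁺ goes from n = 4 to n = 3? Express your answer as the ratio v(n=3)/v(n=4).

v ∝ Z^1 · n^-1; with Z fixed, v ∝ n^-1.
v(n=3)/v(n=4) = (3/4)^-1 = 4/3

4/3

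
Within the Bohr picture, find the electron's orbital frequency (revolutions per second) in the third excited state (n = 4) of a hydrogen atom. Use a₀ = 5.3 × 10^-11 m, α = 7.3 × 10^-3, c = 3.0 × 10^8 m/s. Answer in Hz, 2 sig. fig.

1.0 × 10^14 Hz

r = n²a₀/Z = 8.5 × 10^-10 m, v = Zαc/n = 5.5 × 10^5 m/s
f = v/(2πr) = 1.0 × 10^14 Hz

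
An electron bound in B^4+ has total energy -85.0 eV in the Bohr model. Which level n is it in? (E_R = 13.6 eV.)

2

E_n = −E_R Z²/n² ⇒ n² = E_R Z²/(−E_n) = 13.6 × 5² / 85.0 ≈ 4.00
n = 2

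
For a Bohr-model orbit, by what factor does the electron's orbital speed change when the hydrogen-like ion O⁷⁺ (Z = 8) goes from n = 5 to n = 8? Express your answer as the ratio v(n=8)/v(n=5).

v ∝ Z^1 · n^-1; with Z fixed, v ∝ n^-1.
v(n=8)/v(n=5) = (8/5)^-1 = 5/8

5/8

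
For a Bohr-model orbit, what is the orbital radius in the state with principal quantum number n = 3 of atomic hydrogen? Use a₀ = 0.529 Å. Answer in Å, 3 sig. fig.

r_n = n²a₀/Z = 3² × 0.529 / 1
    = 9 × 0.529 / 1 = 4.76 Å

4.76 Å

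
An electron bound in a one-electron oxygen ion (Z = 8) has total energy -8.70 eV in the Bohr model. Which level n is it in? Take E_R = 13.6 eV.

E_n = −E_R Z²/n² ⇒ n² = E_R Z²/(−E_n) = 13.6 × 8² / 8.70 ≈ 100.05
n = 10

10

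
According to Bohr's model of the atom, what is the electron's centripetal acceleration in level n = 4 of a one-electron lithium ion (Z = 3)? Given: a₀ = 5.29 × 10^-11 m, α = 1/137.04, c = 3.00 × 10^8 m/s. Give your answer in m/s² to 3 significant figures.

r = n²a₀/Z = 2.82 × 10^-10 m, v = Zαc/n = 1.64 × 10^6 m/s
a = v²/r = (1.64 × 10^6)² / 2.82 × 10^-10 = 9.55 × 10^21 m/s²

9.55 × 10^21 m/s²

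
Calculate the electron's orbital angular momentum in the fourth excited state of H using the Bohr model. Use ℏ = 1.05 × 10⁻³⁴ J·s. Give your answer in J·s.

5.25 × 10⁻³⁴ J·s

L_n = nℏ = 5 × 1.05 × 10⁻³⁴ = 5.25 × 10⁻³⁴ J·s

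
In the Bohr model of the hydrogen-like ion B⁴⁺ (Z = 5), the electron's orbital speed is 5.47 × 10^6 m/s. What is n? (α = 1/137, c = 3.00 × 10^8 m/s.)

2

v_n = Zαc/n ⇒ n = Zαc/v = 5 × 0.00730 × 3.00 × 10^8 / 5.47 × 10^6 ≈ 2.00
n = 2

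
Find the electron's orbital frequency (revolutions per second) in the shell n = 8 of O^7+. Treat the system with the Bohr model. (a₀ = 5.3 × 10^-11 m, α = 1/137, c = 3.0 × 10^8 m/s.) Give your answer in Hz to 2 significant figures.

r = n²a₀/Z = 4.2 × 10^-10 m, v = Zαc/n = 2.2 × 10^6 m/s
f = v/(2πr) = 8.2 × 10^14 Hz

8.2 × 10^14 Hz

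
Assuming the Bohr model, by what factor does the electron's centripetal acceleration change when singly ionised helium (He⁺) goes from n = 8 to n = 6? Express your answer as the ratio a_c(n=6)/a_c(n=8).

a_c ∝ Z^3 · n^-4; with Z fixed, a_c ∝ n^-4.
a_c(n=6)/a_c(n=8) = (6/8)^-4 = 256/81

256/81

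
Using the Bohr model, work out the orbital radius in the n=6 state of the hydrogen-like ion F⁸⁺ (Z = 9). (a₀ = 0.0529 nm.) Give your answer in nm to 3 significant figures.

0.212 nm

r_n = n²a₀/Z = 6² × 0.0529 / 9
    = 36 × 0.0529 / 9 = 0.212 nm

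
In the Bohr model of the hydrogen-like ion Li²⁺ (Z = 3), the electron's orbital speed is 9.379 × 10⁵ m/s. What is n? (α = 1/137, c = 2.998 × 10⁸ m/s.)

7

v_n = Zαc/n ⇒ n = Zαc/v = 3 × 0.007299 × 2.998 × 10⁸ / 9.379 × 10⁵ ≈ 7.00
n = 7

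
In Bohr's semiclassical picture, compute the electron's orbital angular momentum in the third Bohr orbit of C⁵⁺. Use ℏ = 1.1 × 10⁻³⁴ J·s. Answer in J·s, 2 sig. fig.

3.3 × 10⁻³⁴ J·s

L_n = nℏ = 3 × 1.1 × 10⁻³⁴ = 3.3 × 10⁻³⁴ J·s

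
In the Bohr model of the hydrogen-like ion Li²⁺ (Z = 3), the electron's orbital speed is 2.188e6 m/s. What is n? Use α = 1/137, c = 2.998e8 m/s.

3

v_n = Zαc/n ⇒ n = Zαc/v = 3 × 0.007299 × 2.998e8 / 2.188e6 ≈ 3.00
n = 3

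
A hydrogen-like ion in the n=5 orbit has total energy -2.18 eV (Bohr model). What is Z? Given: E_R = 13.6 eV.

2

E_n = −E_R Z²/n² ⇒ Z² = −E_n n²/E_R = 2.18 × 5² / 13.6 ≈ 4.01
Z = 2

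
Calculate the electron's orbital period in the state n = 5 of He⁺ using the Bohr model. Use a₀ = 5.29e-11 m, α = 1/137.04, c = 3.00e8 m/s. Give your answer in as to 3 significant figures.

r = n²a₀/Z = 5²·5.29e-11/2 = 6.61e-10 m
v = Zαc/n = 2·0.00730·3.00e8/5 = 8.76e5 m/s
T = 2πr/v = 4.74e-15 s = 4740 as

4740 as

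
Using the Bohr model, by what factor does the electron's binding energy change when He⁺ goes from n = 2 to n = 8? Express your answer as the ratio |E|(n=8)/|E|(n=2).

|E| ∝ Z^2 · n^-2; with Z fixed, |E| ∝ n^-2.
|E|(n=8)/|E|(n=2) = (8/2)^-2 = 1/16

1/16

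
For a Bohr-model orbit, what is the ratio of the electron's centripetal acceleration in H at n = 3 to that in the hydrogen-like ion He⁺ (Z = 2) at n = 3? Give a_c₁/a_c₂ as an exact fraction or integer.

1/8

a_c ∝ Z^3 · n^-4
a_c₁/a_c₂ = (1/2)^3 · (3/3)^-4 = 1/8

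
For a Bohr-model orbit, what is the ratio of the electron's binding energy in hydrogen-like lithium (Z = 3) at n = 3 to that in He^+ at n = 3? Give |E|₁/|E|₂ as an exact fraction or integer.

|E| ∝ Z^2 · n^-2
|E|₁/|E|₂ = (3/2)^2 · (3/3)^-2 = 9/4

9/4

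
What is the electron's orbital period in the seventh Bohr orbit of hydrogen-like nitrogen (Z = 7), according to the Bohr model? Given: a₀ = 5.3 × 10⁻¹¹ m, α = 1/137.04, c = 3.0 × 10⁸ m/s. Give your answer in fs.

r = n²a₀/Z = 7²·5.3 × 10⁻¹¹/7 = 3.7 × 10⁻¹⁰ m
v = Zαc/n = 7·0.0073·3.0 × 10⁸/7 = 2.2 × 10⁶ m/s
T = 2πr/v = 1.1 × 10⁻¹⁵ s = 1.1 fs

1.1 fs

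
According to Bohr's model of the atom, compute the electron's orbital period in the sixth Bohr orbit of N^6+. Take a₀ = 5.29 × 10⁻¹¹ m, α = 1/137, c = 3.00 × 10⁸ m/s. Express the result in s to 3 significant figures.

6.69 × 10⁻¹⁶ s

r = n²a₀/Z = 6²·5.29 × 10⁻¹¹/7 = 2.72 × 10⁻¹⁰ m
v = Zαc/n = 7·0.00730·3.00 × 10⁸/6 = 2.55 × 10⁶ m/s
T = 2πr/v = 6.69 × 10⁻¹⁶ s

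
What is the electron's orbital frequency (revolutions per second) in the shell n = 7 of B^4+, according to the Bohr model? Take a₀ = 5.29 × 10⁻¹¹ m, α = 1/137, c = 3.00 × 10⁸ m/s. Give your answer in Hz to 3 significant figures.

4.80 × 10¹⁴ Hz

r = n²a₀/Z = 5.18 × 10⁻¹⁰ m, v = Zαc/n = 1.56 × 10⁶ m/s
f = v/(2πr) = 4.80 × 10¹⁴ Hz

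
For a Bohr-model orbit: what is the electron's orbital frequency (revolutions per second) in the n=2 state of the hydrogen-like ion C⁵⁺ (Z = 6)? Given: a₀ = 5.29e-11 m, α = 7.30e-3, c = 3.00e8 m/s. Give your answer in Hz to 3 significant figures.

r = n²a₀/Z = 3.53e-11 m, v = Zαc/n = 6.57e6 m/s
f = v/(2πr) = 2.96e16 Hz

2.96e16 Hz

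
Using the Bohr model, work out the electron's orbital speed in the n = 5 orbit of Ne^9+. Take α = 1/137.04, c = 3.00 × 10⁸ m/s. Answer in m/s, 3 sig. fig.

v_n = Zαc/n = 10 × 0.00730 × 3.00 × 10⁸ / 5
    = 4.38 × 10⁶ m/s

4.38 × 10⁶ m/s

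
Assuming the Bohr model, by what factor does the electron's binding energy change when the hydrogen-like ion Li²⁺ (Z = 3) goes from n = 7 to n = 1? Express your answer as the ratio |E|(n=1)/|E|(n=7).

49

|E| ∝ Z^2 · n^-2; with Z fixed, |E| ∝ n^-2.
|E|(n=1)/|E|(n=7) = (1/7)^-2 = 49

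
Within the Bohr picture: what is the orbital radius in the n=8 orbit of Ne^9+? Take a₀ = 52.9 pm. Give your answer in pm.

339 pm

r_n = n²a₀/Z = 8² × 52.9 / 10
    = 64 × 52.9 / 10 = 339 pm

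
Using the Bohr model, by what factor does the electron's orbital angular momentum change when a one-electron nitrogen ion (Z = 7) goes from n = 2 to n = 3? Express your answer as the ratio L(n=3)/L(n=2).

L = nℏ depends only on n, so L ∝ n.
L(n=3)/L(n=2) = (3/2)^1 = 3/2

3/2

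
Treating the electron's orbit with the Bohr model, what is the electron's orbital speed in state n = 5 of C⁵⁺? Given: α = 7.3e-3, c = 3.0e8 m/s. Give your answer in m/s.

v_n = Zαc/n = 6 × 0.0073 × 3.0e8 / 5
    = 2.6e6 m/s

2.6e6 m/s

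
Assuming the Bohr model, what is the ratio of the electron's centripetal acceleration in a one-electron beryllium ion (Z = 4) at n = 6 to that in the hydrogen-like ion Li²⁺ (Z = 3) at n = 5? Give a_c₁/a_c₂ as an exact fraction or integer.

a_c ∝ Z^3 · n^-4
a_c₁/a_c₂ = (4/3)^3 · (6/5)^-4 = 2500/2187

2500/2187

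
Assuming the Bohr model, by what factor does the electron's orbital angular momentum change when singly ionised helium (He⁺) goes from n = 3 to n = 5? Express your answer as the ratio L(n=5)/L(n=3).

L = nℏ depends only on n, so L ∝ n.
L(n=5)/L(n=3) = (5/3)^1 = 5/3

5/3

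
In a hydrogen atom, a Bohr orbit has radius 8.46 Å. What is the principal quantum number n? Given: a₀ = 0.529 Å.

4

r_n = n²a₀/Z ⇒ n² = rZ/a₀ = 8.46 × 1 / 0.529 ≈ 15.99
n = 4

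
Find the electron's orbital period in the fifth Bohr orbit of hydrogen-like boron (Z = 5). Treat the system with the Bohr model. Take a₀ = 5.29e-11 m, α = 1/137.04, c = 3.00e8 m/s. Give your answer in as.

r = n²a₀/Z = 5²·5.29e-11/5 = 2.64e-10 m
v = Zαc/n = 5·0.00730·3.00e8/5 = 2.19e6 m/s
T = 2πr/v = 7.59e-16 s = 759 as

759 as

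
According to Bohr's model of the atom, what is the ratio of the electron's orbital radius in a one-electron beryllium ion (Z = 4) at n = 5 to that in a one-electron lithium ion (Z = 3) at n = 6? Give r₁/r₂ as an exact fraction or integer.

r ∝ Z^-1 · n^2
r₁/r₂ = (4/3)^-1 · (5/6)^2 = 25/48

25/48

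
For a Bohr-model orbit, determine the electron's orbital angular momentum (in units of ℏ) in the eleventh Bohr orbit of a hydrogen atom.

11

L_n = nℏ, so L/ℏ = n = 11.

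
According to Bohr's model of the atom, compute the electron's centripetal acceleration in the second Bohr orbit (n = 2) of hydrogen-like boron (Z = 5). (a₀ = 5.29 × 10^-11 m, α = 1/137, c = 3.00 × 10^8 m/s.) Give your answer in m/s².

r = n²a₀/Z = 4.23 × 10^-11 m, v = Zαc/n = 5.47 × 10^6 m/s
a = v²/r = (5.47 × 10^6)² / 4.23 × 10^-11 = 7.08 × 10^23 m/s²

7.08 × 10^23 m/s²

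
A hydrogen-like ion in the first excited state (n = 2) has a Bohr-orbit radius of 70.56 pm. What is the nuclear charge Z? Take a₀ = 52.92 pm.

r_n = n²a₀/Z ⇒ Z = n²a₀/r = 2² × 52.92 / 70.56 ≈ 3.00
Z = 3

3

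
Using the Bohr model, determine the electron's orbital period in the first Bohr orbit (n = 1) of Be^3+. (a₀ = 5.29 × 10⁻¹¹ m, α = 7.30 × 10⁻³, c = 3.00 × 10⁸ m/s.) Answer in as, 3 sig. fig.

r = n²a₀/Z = 1²·5.29 × 10⁻¹¹/4 = 1.32 × 10⁻¹¹ m
v = Zαc/n = 4·0.00730·3.00 × 10⁸/1 = 8.76 × 10⁶ m/s
T = 2πr/v = 9.49 × 10⁻¹⁸ s = 9.49 as

9.49 as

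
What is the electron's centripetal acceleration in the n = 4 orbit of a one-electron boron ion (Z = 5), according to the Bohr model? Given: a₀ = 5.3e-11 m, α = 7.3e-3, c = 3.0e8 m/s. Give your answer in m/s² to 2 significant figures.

4.4e22 m/s²

r = n²a₀/Z = 1.7e-10 m, v = Zαc/n = 2.7e6 m/s
a = v²/r = (2.7e6)² / 1.7e-10 = 4.4e22 m/s²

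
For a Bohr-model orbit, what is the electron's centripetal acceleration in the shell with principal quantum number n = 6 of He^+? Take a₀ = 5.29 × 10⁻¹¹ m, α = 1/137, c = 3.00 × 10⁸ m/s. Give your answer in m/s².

5.60 × 10²⁰ m/s²

r = n²a₀/Z = 9.52 × 10⁻¹⁰ m, v = Zαc/n = 7.30 × 10⁵ m/s
a = v²/r = (7.30 × 10⁵)² / 9.52 × 10⁻¹⁰ = 5.60 × 10²⁰ m/s²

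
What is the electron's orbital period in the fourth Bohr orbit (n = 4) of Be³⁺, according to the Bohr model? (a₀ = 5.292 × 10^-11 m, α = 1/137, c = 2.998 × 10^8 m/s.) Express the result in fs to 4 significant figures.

r = n²a₀/Z = 4²·5.292 × 10^-11/4 = 2.117 × 10^-10 m
v = Zαc/n = 4·0.007299·2.998 × 10^8/4 = 2.188 × 10^6 m/s
T = 2πr/v = 6.078 × 10^-16 s = 0.6078 fs

0.6078 fs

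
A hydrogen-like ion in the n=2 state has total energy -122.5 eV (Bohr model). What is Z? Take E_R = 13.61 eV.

E_n = −E_R Z²/n² ⇒ Z² = −E_n n²/E_R = 122.5 × 2² / 13.61 ≈ 36.00
Z = 6

6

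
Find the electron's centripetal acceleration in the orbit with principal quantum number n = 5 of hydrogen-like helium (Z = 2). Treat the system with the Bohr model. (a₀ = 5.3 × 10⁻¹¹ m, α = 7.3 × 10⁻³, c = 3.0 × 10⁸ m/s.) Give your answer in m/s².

r = n²a₀/Z = 6.6 × 10⁻¹⁰ m, v = Zαc/n = 8.8 × 10⁵ m/s
a = v²/r = (8.8 × 10⁵)² / 6.6 × 10⁻¹⁰ = 1.2 × 10²¹ m/s²

1.2 × 10²¹ m/s²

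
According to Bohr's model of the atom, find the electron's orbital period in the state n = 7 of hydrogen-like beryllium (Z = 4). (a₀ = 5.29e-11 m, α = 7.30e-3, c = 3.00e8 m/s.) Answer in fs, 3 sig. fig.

3.25 fs

r = n²a₀/Z = 7²·5.29e-11/4 = 6.48e-10 m
v = Zαc/n = 4·0.00730·3.00e8/7 = 1.25e6 m/s
T = 2πr/v = 3.25e-15 s = 3.25 fs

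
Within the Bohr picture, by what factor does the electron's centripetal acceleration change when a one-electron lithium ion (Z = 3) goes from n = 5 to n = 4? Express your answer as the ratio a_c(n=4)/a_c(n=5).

a_c ∝ Z^3 · n^-4; with Z fixed, a_c ∝ n^-4.
a_c(n=4)/a_c(n=5) = (4/5)^-4 = 625/256

625/256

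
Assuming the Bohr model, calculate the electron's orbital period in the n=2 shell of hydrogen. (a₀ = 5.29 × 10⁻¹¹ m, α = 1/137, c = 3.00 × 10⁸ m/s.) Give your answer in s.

r = n²a₀/Z = 2²·5.29 × 10⁻¹¹/1 = 2.12 × 10⁻¹⁰ m
v = Zαc/n = 1·0.00730·3.00 × 10⁸/2 = 1.09 × 10⁶ m/s
T = 2πr/v = 1.21 × 10⁻¹⁵ s

1.21 × 10⁻¹⁵ s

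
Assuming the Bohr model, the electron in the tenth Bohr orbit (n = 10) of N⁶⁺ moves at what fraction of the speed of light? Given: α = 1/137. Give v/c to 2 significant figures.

v_n = Zαc/n, so v/c = Zα/n = 7 × 0.0073 / 10 = 0.0051

0.0051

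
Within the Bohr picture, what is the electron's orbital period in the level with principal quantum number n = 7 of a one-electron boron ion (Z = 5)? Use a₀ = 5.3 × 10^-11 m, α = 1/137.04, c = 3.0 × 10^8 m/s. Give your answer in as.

r = n²a₀/Z = 7²·5.3 × 10^-11/5 = 5.2 × 10^-10 m
v = Zαc/n = 5·0.0073·3.0 × 10^8/7 = 1.6 × 10^6 m/s
T = 2πr/v = 2.1 × 10^-15 s = 2100 as

2100 as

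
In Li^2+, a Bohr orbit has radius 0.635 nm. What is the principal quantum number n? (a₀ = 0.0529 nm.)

6

r_n = n²a₀/Z ⇒ n² = rZ/a₀ = 0.635 × 3 / 0.0529 ≈ 36.01
n = 6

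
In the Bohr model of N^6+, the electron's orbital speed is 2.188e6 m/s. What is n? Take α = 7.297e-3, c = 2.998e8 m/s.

v_n = Zαc/n ⇒ n = Zαc/v = 7 × 0.007297 × 2.998e8 / 2.188e6 ≈ 7.00
n = 7

7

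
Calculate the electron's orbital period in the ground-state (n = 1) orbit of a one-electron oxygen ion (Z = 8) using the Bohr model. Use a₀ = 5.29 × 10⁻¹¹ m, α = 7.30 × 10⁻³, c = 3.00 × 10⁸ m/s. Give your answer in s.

2.37 × 10⁻¹⁸ s

r = n²a₀/Z = 1²·5.29 × 10⁻¹¹/8 = 6.61 × 10⁻¹² m
v = Zαc/n = 8·0.00730·3.00 × 10⁸/1 = 1.75 × 10⁷ m/s
T = 2πr/v = 2.37 × 10⁻¹⁸ s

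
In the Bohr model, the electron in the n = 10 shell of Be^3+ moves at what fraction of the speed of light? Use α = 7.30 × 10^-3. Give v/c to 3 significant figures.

0.00292

v_n = Zαc/n, so v/c = Zα/n = 4 × 0.00730 / 10 = 0.00292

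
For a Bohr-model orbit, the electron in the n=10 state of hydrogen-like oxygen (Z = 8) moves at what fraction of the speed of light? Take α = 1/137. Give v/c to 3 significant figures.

v_n = Zαc/n, so v/c = Zα/n = 8 × 0.00730 / 10 = 0.00584

0.00584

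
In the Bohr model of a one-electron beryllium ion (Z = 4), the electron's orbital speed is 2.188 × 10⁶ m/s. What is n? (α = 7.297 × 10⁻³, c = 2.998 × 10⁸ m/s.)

v_n = Zαc/n ⇒ n = Zαc/v = 4 × 0.007297 × 2.998 × 10⁸ / 2.188 × 10⁶ ≈ 4.00
n = 4

4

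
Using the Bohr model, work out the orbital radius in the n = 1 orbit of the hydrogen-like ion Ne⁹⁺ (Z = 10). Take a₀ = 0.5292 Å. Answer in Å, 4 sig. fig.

0.05292 Å

r_n = n²a₀/Z = 1² × 0.5292 / 10
    = 1 × 0.5292 / 10 = 0.05292 Å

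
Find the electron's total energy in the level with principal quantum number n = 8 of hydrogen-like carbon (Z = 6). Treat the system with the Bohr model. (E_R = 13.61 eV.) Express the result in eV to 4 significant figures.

-7.656 eV

E_n = −E_R·Z²/n² = −13.61 × 6²/8² = -7.656 eV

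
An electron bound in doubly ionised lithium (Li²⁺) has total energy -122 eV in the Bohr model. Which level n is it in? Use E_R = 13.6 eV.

1

E_n = −E_R Z²/n² ⇒ n² = E_R Z²/(−E_n) = 13.6 × 3² / 122 ≈ 1.00
n = 1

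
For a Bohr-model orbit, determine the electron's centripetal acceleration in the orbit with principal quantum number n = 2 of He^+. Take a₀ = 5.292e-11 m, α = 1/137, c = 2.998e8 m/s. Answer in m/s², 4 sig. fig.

r = n²a₀/Z = 1.058e-10 m, v = Zαc/n = 2.188e6 m/s
a = v²/r = (2.188e6)² / 1.058e-10 = 4.525e22 m/s²

4.525e22 m/s²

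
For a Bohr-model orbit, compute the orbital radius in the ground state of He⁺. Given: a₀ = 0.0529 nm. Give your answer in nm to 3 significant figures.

r_n = n²a₀/Z = 1² × 0.0529 / 2
    = 1 × 0.0529 / 2 = 0.0265 nm

0.0265 nm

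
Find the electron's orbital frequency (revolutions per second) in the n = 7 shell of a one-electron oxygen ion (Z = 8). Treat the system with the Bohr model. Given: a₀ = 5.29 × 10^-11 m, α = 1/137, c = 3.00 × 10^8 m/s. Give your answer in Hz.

r = n²a₀/Z = 3.24 × 10^-10 m, v = Zαc/n = 2.50 × 10^6 m/s
f = v/(2πr) = 1.23 × 10^15 Hz

1.23 × 10^15 Hz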